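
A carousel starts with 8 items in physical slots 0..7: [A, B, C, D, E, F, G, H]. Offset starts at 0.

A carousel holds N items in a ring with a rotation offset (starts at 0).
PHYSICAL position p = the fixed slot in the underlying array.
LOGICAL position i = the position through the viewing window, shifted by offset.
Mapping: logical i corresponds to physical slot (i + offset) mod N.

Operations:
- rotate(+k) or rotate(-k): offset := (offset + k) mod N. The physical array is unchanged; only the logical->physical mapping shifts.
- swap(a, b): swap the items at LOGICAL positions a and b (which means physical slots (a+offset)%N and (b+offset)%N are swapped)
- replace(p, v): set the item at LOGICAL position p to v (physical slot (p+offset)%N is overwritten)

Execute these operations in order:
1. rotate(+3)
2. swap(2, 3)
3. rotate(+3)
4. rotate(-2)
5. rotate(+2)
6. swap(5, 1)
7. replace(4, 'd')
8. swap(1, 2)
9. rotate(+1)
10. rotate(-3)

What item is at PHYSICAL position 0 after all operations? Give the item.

After op 1 (rotate(+3)): offset=3, physical=[A,B,C,D,E,F,G,H], logical=[D,E,F,G,H,A,B,C]
After op 2 (swap(2, 3)): offset=3, physical=[A,B,C,D,E,G,F,H], logical=[D,E,G,F,H,A,B,C]
After op 3 (rotate(+3)): offset=6, physical=[A,B,C,D,E,G,F,H], logical=[F,H,A,B,C,D,E,G]
After op 4 (rotate(-2)): offset=4, physical=[A,B,C,D,E,G,F,H], logical=[E,G,F,H,A,B,C,D]
After op 5 (rotate(+2)): offset=6, physical=[A,B,C,D,E,G,F,H], logical=[F,H,A,B,C,D,E,G]
After op 6 (swap(5, 1)): offset=6, physical=[A,B,C,H,E,G,F,D], logical=[F,D,A,B,C,H,E,G]
After op 7 (replace(4, 'd')): offset=6, physical=[A,B,d,H,E,G,F,D], logical=[F,D,A,B,d,H,E,G]
After op 8 (swap(1, 2)): offset=6, physical=[D,B,d,H,E,G,F,A], logical=[F,A,D,B,d,H,E,G]
After op 9 (rotate(+1)): offset=7, physical=[D,B,d,H,E,G,F,A], logical=[A,D,B,d,H,E,G,F]
After op 10 (rotate(-3)): offset=4, physical=[D,B,d,H,E,G,F,A], logical=[E,G,F,A,D,B,d,H]

Answer: D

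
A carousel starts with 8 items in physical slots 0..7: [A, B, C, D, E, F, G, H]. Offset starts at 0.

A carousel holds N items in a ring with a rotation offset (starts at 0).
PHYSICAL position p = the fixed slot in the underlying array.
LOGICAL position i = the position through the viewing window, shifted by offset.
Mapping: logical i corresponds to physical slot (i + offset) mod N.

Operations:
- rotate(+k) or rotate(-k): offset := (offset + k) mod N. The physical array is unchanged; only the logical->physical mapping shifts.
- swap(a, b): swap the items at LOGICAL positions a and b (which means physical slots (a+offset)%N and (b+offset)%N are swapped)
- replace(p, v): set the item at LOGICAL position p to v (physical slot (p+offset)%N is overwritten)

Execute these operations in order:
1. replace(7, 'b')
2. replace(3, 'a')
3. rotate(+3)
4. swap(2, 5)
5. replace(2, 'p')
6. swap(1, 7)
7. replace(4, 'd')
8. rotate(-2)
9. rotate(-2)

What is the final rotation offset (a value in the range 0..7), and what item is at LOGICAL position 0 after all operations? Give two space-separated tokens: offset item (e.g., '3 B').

Answer: 7 d

Derivation:
After op 1 (replace(7, 'b')): offset=0, physical=[A,B,C,D,E,F,G,b], logical=[A,B,C,D,E,F,G,b]
After op 2 (replace(3, 'a')): offset=0, physical=[A,B,C,a,E,F,G,b], logical=[A,B,C,a,E,F,G,b]
After op 3 (rotate(+3)): offset=3, physical=[A,B,C,a,E,F,G,b], logical=[a,E,F,G,b,A,B,C]
After op 4 (swap(2, 5)): offset=3, physical=[F,B,C,a,E,A,G,b], logical=[a,E,A,G,b,F,B,C]
After op 5 (replace(2, 'p')): offset=3, physical=[F,B,C,a,E,p,G,b], logical=[a,E,p,G,b,F,B,C]
After op 6 (swap(1, 7)): offset=3, physical=[F,B,E,a,C,p,G,b], logical=[a,C,p,G,b,F,B,E]
After op 7 (replace(4, 'd')): offset=3, physical=[F,B,E,a,C,p,G,d], logical=[a,C,p,G,d,F,B,E]
After op 8 (rotate(-2)): offset=1, physical=[F,B,E,a,C,p,G,d], logical=[B,E,a,C,p,G,d,F]
After op 9 (rotate(-2)): offset=7, physical=[F,B,E,a,C,p,G,d], logical=[d,F,B,E,a,C,p,G]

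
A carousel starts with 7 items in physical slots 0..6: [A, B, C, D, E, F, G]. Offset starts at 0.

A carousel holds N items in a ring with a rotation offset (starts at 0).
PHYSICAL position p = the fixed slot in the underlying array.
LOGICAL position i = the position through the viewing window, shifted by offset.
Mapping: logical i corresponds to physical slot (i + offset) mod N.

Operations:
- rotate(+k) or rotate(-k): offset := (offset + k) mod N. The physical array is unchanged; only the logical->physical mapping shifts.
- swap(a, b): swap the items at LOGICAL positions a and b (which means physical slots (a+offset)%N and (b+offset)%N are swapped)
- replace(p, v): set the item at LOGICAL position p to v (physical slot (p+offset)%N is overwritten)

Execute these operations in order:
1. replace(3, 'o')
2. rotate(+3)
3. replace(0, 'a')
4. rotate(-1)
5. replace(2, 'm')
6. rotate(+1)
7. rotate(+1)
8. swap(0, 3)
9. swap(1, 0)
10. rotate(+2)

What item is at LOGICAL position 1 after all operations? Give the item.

After op 1 (replace(3, 'o')): offset=0, physical=[A,B,C,o,E,F,G], logical=[A,B,C,o,E,F,G]
After op 2 (rotate(+3)): offset=3, physical=[A,B,C,o,E,F,G], logical=[o,E,F,G,A,B,C]
After op 3 (replace(0, 'a')): offset=3, physical=[A,B,C,a,E,F,G], logical=[a,E,F,G,A,B,C]
After op 4 (rotate(-1)): offset=2, physical=[A,B,C,a,E,F,G], logical=[C,a,E,F,G,A,B]
After op 5 (replace(2, 'm')): offset=2, physical=[A,B,C,a,m,F,G], logical=[C,a,m,F,G,A,B]
After op 6 (rotate(+1)): offset=3, physical=[A,B,C,a,m,F,G], logical=[a,m,F,G,A,B,C]
After op 7 (rotate(+1)): offset=4, physical=[A,B,C,a,m,F,G], logical=[m,F,G,A,B,C,a]
After op 8 (swap(0, 3)): offset=4, physical=[m,B,C,a,A,F,G], logical=[A,F,G,m,B,C,a]
After op 9 (swap(1, 0)): offset=4, physical=[m,B,C,a,F,A,G], logical=[F,A,G,m,B,C,a]
After op 10 (rotate(+2)): offset=6, physical=[m,B,C,a,F,A,G], logical=[G,m,B,C,a,F,A]

Answer: m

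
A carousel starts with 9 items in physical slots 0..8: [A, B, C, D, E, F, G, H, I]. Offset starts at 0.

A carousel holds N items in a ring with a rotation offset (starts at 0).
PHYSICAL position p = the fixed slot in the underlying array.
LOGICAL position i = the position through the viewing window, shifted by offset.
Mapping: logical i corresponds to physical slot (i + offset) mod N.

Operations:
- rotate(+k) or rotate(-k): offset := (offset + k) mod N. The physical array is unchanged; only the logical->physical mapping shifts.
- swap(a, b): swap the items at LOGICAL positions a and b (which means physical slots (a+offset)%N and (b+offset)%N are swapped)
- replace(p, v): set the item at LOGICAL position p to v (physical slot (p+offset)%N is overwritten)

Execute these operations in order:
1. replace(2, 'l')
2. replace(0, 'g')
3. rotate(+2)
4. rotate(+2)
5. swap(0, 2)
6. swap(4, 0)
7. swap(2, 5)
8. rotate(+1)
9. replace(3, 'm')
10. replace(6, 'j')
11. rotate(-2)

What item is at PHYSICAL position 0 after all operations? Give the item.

After op 1 (replace(2, 'l')): offset=0, physical=[A,B,l,D,E,F,G,H,I], logical=[A,B,l,D,E,F,G,H,I]
After op 2 (replace(0, 'g')): offset=0, physical=[g,B,l,D,E,F,G,H,I], logical=[g,B,l,D,E,F,G,H,I]
After op 3 (rotate(+2)): offset=2, physical=[g,B,l,D,E,F,G,H,I], logical=[l,D,E,F,G,H,I,g,B]
After op 4 (rotate(+2)): offset=4, physical=[g,B,l,D,E,F,G,H,I], logical=[E,F,G,H,I,g,B,l,D]
After op 5 (swap(0, 2)): offset=4, physical=[g,B,l,D,G,F,E,H,I], logical=[G,F,E,H,I,g,B,l,D]
After op 6 (swap(4, 0)): offset=4, physical=[g,B,l,D,I,F,E,H,G], logical=[I,F,E,H,G,g,B,l,D]
After op 7 (swap(2, 5)): offset=4, physical=[E,B,l,D,I,F,g,H,G], logical=[I,F,g,H,G,E,B,l,D]
After op 8 (rotate(+1)): offset=5, physical=[E,B,l,D,I,F,g,H,G], logical=[F,g,H,G,E,B,l,D,I]
After op 9 (replace(3, 'm')): offset=5, physical=[E,B,l,D,I,F,g,H,m], logical=[F,g,H,m,E,B,l,D,I]
After op 10 (replace(6, 'j')): offset=5, physical=[E,B,j,D,I,F,g,H,m], logical=[F,g,H,m,E,B,j,D,I]
After op 11 (rotate(-2)): offset=3, physical=[E,B,j,D,I,F,g,H,m], logical=[D,I,F,g,H,m,E,B,j]

Answer: E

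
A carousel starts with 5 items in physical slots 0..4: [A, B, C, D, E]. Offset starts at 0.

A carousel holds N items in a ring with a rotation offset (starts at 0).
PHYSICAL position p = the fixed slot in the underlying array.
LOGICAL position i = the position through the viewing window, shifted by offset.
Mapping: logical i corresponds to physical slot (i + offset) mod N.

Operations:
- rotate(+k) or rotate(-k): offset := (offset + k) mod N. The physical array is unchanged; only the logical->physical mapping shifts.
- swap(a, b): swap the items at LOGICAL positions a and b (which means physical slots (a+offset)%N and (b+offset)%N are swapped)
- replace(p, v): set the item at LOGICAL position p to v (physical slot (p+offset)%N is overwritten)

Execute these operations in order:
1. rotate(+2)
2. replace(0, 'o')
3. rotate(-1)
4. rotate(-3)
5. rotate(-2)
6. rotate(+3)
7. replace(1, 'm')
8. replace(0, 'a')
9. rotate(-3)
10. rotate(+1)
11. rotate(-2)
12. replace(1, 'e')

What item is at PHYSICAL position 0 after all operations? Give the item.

Answer: m

Derivation:
After op 1 (rotate(+2)): offset=2, physical=[A,B,C,D,E], logical=[C,D,E,A,B]
After op 2 (replace(0, 'o')): offset=2, physical=[A,B,o,D,E], logical=[o,D,E,A,B]
After op 3 (rotate(-1)): offset=1, physical=[A,B,o,D,E], logical=[B,o,D,E,A]
After op 4 (rotate(-3)): offset=3, physical=[A,B,o,D,E], logical=[D,E,A,B,o]
After op 5 (rotate(-2)): offset=1, physical=[A,B,o,D,E], logical=[B,o,D,E,A]
After op 6 (rotate(+3)): offset=4, physical=[A,B,o,D,E], logical=[E,A,B,o,D]
After op 7 (replace(1, 'm')): offset=4, physical=[m,B,o,D,E], logical=[E,m,B,o,D]
After op 8 (replace(0, 'a')): offset=4, physical=[m,B,o,D,a], logical=[a,m,B,o,D]
After op 9 (rotate(-3)): offset=1, physical=[m,B,o,D,a], logical=[B,o,D,a,m]
After op 10 (rotate(+1)): offset=2, physical=[m,B,o,D,a], logical=[o,D,a,m,B]
After op 11 (rotate(-2)): offset=0, physical=[m,B,o,D,a], logical=[m,B,o,D,a]
After op 12 (replace(1, 'e')): offset=0, physical=[m,e,o,D,a], logical=[m,e,o,D,a]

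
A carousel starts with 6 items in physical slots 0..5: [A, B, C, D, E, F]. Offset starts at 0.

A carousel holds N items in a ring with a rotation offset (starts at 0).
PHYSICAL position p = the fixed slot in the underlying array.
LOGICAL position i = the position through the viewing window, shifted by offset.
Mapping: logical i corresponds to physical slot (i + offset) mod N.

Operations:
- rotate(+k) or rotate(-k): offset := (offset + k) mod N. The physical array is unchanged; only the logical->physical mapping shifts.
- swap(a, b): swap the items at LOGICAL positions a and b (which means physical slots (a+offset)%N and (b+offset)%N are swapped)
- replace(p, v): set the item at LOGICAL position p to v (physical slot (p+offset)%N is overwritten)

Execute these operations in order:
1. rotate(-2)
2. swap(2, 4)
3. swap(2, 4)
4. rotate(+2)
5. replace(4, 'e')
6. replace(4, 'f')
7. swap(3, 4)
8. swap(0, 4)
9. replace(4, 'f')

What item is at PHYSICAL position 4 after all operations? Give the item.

Answer: f

Derivation:
After op 1 (rotate(-2)): offset=4, physical=[A,B,C,D,E,F], logical=[E,F,A,B,C,D]
After op 2 (swap(2, 4)): offset=4, physical=[C,B,A,D,E,F], logical=[E,F,C,B,A,D]
After op 3 (swap(2, 4)): offset=4, physical=[A,B,C,D,E,F], logical=[E,F,A,B,C,D]
After op 4 (rotate(+2)): offset=0, physical=[A,B,C,D,E,F], logical=[A,B,C,D,E,F]
After op 5 (replace(4, 'e')): offset=0, physical=[A,B,C,D,e,F], logical=[A,B,C,D,e,F]
After op 6 (replace(4, 'f')): offset=0, physical=[A,B,C,D,f,F], logical=[A,B,C,D,f,F]
After op 7 (swap(3, 4)): offset=0, physical=[A,B,C,f,D,F], logical=[A,B,C,f,D,F]
After op 8 (swap(0, 4)): offset=0, physical=[D,B,C,f,A,F], logical=[D,B,C,f,A,F]
After op 9 (replace(4, 'f')): offset=0, physical=[D,B,C,f,f,F], logical=[D,B,C,f,f,F]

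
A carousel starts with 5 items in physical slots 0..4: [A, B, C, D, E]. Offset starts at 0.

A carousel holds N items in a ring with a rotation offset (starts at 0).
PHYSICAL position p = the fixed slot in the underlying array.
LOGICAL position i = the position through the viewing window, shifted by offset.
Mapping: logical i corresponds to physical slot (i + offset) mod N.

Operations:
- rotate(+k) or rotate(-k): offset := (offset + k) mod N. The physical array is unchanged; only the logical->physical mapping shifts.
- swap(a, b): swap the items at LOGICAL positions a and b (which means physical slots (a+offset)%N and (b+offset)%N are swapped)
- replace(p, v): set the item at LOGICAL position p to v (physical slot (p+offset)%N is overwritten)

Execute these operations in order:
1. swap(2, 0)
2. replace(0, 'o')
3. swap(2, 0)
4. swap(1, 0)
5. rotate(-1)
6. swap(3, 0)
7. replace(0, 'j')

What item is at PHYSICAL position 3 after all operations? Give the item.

After op 1 (swap(2, 0)): offset=0, physical=[C,B,A,D,E], logical=[C,B,A,D,E]
After op 2 (replace(0, 'o')): offset=0, physical=[o,B,A,D,E], logical=[o,B,A,D,E]
After op 3 (swap(2, 0)): offset=0, physical=[A,B,o,D,E], logical=[A,B,o,D,E]
After op 4 (swap(1, 0)): offset=0, physical=[B,A,o,D,E], logical=[B,A,o,D,E]
After op 5 (rotate(-1)): offset=4, physical=[B,A,o,D,E], logical=[E,B,A,o,D]
After op 6 (swap(3, 0)): offset=4, physical=[B,A,E,D,o], logical=[o,B,A,E,D]
After op 7 (replace(0, 'j')): offset=4, physical=[B,A,E,D,j], logical=[j,B,A,E,D]

Answer: D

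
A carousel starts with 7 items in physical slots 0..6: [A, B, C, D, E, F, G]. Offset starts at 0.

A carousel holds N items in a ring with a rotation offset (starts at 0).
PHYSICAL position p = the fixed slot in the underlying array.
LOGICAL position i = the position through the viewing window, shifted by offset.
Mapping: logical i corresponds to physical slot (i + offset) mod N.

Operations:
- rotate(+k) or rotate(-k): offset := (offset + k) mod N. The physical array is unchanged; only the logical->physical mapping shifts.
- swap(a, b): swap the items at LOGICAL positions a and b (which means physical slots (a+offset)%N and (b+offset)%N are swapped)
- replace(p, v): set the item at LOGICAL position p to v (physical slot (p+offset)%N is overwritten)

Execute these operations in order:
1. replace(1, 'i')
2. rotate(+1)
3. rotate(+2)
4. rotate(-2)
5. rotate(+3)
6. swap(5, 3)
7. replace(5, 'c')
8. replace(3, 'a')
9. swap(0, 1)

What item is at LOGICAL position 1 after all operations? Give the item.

Answer: E

Derivation:
After op 1 (replace(1, 'i')): offset=0, physical=[A,i,C,D,E,F,G], logical=[A,i,C,D,E,F,G]
After op 2 (rotate(+1)): offset=1, physical=[A,i,C,D,E,F,G], logical=[i,C,D,E,F,G,A]
After op 3 (rotate(+2)): offset=3, physical=[A,i,C,D,E,F,G], logical=[D,E,F,G,A,i,C]
After op 4 (rotate(-2)): offset=1, physical=[A,i,C,D,E,F,G], logical=[i,C,D,E,F,G,A]
After op 5 (rotate(+3)): offset=4, physical=[A,i,C,D,E,F,G], logical=[E,F,G,A,i,C,D]
After op 6 (swap(5, 3)): offset=4, physical=[C,i,A,D,E,F,G], logical=[E,F,G,C,i,A,D]
After op 7 (replace(5, 'c')): offset=4, physical=[C,i,c,D,E,F,G], logical=[E,F,G,C,i,c,D]
After op 8 (replace(3, 'a')): offset=4, physical=[a,i,c,D,E,F,G], logical=[E,F,G,a,i,c,D]
After op 9 (swap(0, 1)): offset=4, physical=[a,i,c,D,F,E,G], logical=[F,E,G,a,i,c,D]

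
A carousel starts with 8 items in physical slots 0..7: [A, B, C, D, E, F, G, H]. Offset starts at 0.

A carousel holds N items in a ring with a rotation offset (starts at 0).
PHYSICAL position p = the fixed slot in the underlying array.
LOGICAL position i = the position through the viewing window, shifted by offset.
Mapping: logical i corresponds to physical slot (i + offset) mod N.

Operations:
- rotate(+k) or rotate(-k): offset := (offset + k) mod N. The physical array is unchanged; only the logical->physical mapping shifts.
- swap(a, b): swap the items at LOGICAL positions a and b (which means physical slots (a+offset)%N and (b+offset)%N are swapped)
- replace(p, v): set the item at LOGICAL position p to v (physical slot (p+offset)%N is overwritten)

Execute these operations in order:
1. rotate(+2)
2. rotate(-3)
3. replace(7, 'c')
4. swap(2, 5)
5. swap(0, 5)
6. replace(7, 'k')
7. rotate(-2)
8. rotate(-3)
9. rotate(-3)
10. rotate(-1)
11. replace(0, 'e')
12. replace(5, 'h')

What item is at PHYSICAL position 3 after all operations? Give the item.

Answer: h

Derivation:
After op 1 (rotate(+2)): offset=2, physical=[A,B,C,D,E,F,G,H], logical=[C,D,E,F,G,H,A,B]
After op 2 (rotate(-3)): offset=7, physical=[A,B,C,D,E,F,G,H], logical=[H,A,B,C,D,E,F,G]
After op 3 (replace(7, 'c')): offset=7, physical=[A,B,C,D,E,F,c,H], logical=[H,A,B,C,D,E,F,c]
After op 4 (swap(2, 5)): offset=7, physical=[A,E,C,D,B,F,c,H], logical=[H,A,E,C,D,B,F,c]
After op 5 (swap(0, 5)): offset=7, physical=[A,E,C,D,H,F,c,B], logical=[B,A,E,C,D,H,F,c]
After op 6 (replace(7, 'k')): offset=7, physical=[A,E,C,D,H,F,k,B], logical=[B,A,E,C,D,H,F,k]
After op 7 (rotate(-2)): offset=5, physical=[A,E,C,D,H,F,k,B], logical=[F,k,B,A,E,C,D,H]
After op 8 (rotate(-3)): offset=2, physical=[A,E,C,D,H,F,k,B], logical=[C,D,H,F,k,B,A,E]
After op 9 (rotate(-3)): offset=7, physical=[A,E,C,D,H,F,k,B], logical=[B,A,E,C,D,H,F,k]
After op 10 (rotate(-1)): offset=6, physical=[A,E,C,D,H,F,k,B], logical=[k,B,A,E,C,D,H,F]
After op 11 (replace(0, 'e')): offset=6, physical=[A,E,C,D,H,F,e,B], logical=[e,B,A,E,C,D,H,F]
After op 12 (replace(5, 'h')): offset=6, physical=[A,E,C,h,H,F,e,B], logical=[e,B,A,E,C,h,H,F]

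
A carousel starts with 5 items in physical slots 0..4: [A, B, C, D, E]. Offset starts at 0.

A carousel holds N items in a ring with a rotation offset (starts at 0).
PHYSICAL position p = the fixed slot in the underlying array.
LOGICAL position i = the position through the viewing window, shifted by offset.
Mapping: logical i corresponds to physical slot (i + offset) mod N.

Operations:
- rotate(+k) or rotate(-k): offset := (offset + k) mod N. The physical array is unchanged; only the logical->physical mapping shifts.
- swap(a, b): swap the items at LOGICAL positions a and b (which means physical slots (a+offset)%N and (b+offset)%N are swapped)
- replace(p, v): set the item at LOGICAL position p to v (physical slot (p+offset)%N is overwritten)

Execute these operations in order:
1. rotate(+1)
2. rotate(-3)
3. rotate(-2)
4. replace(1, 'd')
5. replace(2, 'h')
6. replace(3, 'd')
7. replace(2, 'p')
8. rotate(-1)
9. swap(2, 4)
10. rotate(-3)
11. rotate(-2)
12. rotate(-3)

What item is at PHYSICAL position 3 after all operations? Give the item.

After op 1 (rotate(+1)): offset=1, physical=[A,B,C,D,E], logical=[B,C,D,E,A]
After op 2 (rotate(-3)): offset=3, physical=[A,B,C,D,E], logical=[D,E,A,B,C]
After op 3 (rotate(-2)): offset=1, physical=[A,B,C,D,E], logical=[B,C,D,E,A]
After op 4 (replace(1, 'd')): offset=1, physical=[A,B,d,D,E], logical=[B,d,D,E,A]
After op 5 (replace(2, 'h')): offset=1, physical=[A,B,d,h,E], logical=[B,d,h,E,A]
After op 6 (replace(3, 'd')): offset=1, physical=[A,B,d,h,d], logical=[B,d,h,d,A]
After op 7 (replace(2, 'p')): offset=1, physical=[A,B,d,p,d], logical=[B,d,p,d,A]
After op 8 (rotate(-1)): offset=0, physical=[A,B,d,p,d], logical=[A,B,d,p,d]
After op 9 (swap(2, 4)): offset=0, physical=[A,B,d,p,d], logical=[A,B,d,p,d]
After op 10 (rotate(-3)): offset=2, physical=[A,B,d,p,d], logical=[d,p,d,A,B]
After op 11 (rotate(-2)): offset=0, physical=[A,B,d,p,d], logical=[A,B,d,p,d]
After op 12 (rotate(-3)): offset=2, physical=[A,B,d,p,d], logical=[d,p,d,A,B]

Answer: p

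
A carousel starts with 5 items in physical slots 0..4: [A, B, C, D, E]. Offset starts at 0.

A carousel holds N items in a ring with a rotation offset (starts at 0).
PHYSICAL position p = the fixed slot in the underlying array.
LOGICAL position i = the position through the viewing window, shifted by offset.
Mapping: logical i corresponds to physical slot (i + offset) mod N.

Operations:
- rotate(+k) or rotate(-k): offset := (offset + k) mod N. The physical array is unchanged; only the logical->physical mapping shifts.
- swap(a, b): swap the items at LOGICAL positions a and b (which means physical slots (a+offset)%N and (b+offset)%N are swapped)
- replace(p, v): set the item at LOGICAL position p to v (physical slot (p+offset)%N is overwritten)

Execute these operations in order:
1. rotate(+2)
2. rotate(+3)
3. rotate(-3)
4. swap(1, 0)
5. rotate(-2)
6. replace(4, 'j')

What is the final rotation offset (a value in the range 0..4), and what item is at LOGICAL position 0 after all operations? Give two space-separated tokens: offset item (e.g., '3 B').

After op 1 (rotate(+2)): offset=2, physical=[A,B,C,D,E], logical=[C,D,E,A,B]
After op 2 (rotate(+3)): offset=0, physical=[A,B,C,D,E], logical=[A,B,C,D,E]
After op 3 (rotate(-3)): offset=2, physical=[A,B,C,D,E], logical=[C,D,E,A,B]
After op 4 (swap(1, 0)): offset=2, physical=[A,B,D,C,E], logical=[D,C,E,A,B]
After op 5 (rotate(-2)): offset=0, physical=[A,B,D,C,E], logical=[A,B,D,C,E]
After op 6 (replace(4, 'j')): offset=0, physical=[A,B,D,C,j], logical=[A,B,D,C,j]

Answer: 0 A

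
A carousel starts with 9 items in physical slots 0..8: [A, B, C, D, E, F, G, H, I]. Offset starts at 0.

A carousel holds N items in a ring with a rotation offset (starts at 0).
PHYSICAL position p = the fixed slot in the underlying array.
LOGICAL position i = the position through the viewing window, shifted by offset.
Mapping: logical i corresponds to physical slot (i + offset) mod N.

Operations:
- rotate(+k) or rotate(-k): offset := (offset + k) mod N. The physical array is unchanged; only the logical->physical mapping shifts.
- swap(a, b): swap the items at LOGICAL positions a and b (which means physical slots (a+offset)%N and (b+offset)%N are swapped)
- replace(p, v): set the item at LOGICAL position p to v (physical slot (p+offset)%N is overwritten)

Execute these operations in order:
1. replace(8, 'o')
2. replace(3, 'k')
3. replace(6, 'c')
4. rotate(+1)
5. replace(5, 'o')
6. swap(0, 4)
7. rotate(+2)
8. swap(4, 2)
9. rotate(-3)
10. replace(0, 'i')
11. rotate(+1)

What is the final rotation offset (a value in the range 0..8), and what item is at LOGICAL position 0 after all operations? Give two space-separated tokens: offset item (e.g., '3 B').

After op 1 (replace(8, 'o')): offset=0, physical=[A,B,C,D,E,F,G,H,o], logical=[A,B,C,D,E,F,G,H,o]
After op 2 (replace(3, 'k')): offset=0, physical=[A,B,C,k,E,F,G,H,o], logical=[A,B,C,k,E,F,G,H,o]
After op 3 (replace(6, 'c')): offset=0, physical=[A,B,C,k,E,F,c,H,o], logical=[A,B,C,k,E,F,c,H,o]
After op 4 (rotate(+1)): offset=1, physical=[A,B,C,k,E,F,c,H,o], logical=[B,C,k,E,F,c,H,o,A]
After op 5 (replace(5, 'o')): offset=1, physical=[A,B,C,k,E,F,o,H,o], logical=[B,C,k,E,F,o,H,o,A]
After op 6 (swap(0, 4)): offset=1, physical=[A,F,C,k,E,B,o,H,o], logical=[F,C,k,E,B,o,H,o,A]
After op 7 (rotate(+2)): offset=3, physical=[A,F,C,k,E,B,o,H,o], logical=[k,E,B,o,H,o,A,F,C]
After op 8 (swap(4, 2)): offset=3, physical=[A,F,C,k,E,H,o,B,o], logical=[k,E,H,o,B,o,A,F,C]
After op 9 (rotate(-3)): offset=0, physical=[A,F,C,k,E,H,o,B,o], logical=[A,F,C,k,E,H,o,B,o]
After op 10 (replace(0, 'i')): offset=0, physical=[i,F,C,k,E,H,o,B,o], logical=[i,F,C,k,E,H,o,B,o]
After op 11 (rotate(+1)): offset=1, physical=[i,F,C,k,E,H,o,B,o], logical=[F,C,k,E,H,o,B,o,i]

Answer: 1 F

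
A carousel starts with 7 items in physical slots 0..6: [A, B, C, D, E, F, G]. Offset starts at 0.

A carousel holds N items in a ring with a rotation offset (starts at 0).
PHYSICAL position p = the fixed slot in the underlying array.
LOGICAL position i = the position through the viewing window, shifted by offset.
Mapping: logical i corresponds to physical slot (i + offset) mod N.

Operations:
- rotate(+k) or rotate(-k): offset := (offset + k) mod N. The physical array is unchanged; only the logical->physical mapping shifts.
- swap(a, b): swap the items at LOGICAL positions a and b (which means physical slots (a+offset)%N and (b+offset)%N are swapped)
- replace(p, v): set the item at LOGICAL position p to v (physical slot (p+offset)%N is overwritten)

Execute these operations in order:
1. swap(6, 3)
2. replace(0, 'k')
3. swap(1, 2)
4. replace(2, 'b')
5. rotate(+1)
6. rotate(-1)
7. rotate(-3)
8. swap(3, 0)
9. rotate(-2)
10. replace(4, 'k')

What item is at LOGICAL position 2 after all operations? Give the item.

Answer: k

Derivation:
After op 1 (swap(6, 3)): offset=0, physical=[A,B,C,G,E,F,D], logical=[A,B,C,G,E,F,D]
After op 2 (replace(0, 'k')): offset=0, physical=[k,B,C,G,E,F,D], logical=[k,B,C,G,E,F,D]
After op 3 (swap(1, 2)): offset=0, physical=[k,C,B,G,E,F,D], logical=[k,C,B,G,E,F,D]
After op 4 (replace(2, 'b')): offset=0, physical=[k,C,b,G,E,F,D], logical=[k,C,b,G,E,F,D]
After op 5 (rotate(+1)): offset=1, physical=[k,C,b,G,E,F,D], logical=[C,b,G,E,F,D,k]
After op 6 (rotate(-1)): offset=0, physical=[k,C,b,G,E,F,D], logical=[k,C,b,G,E,F,D]
After op 7 (rotate(-3)): offset=4, physical=[k,C,b,G,E,F,D], logical=[E,F,D,k,C,b,G]
After op 8 (swap(3, 0)): offset=4, physical=[E,C,b,G,k,F,D], logical=[k,F,D,E,C,b,G]
After op 9 (rotate(-2)): offset=2, physical=[E,C,b,G,k,F,D], logical=[b,G,k,F,D,E,C]
After op 10 (replace(4, 'k')): offset=2, physical=[E,C,b,G,k,F,k], logical=[b,G,k,F,k,E,C]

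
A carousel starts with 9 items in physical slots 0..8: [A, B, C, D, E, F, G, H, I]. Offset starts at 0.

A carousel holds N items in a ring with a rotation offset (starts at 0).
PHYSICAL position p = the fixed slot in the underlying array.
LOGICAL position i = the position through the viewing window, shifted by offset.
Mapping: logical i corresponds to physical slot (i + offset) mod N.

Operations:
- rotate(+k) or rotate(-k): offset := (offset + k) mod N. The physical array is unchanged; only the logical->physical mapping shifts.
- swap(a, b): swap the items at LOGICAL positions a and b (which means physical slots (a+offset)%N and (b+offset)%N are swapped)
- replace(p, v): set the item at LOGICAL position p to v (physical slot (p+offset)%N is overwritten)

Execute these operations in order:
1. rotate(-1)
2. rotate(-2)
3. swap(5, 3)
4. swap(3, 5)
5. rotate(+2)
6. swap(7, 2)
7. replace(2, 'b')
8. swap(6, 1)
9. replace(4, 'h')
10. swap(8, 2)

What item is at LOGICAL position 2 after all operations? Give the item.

After op 1 (rotate(-1)): offset=8, physical=[A,B,C,D,E,F,G,H,I], logical=[I,A,B,C,D,E,F,G,H]
After op 2 (rotate(-2)): offset=6, physical=[A,B,C,D,E,F,G,H,I], logical=[G,H,I,A,B,C,D,E,F]
After op 3 (swap(5, 3)): offset=6, physical=[C,B,A,D,E,F,G,H,I], logical=[G,H,I,C,B,A,D,E,F]
After op 4 (swap(3, 5)): offset=6, physical=[A,B,C,D,E,F,G,H,I], logical=[G,H,I,A,B,C,D,E,F]
After op 5 (rotate(+2)): offset=8, physical=[A,B,C,D,E,F,G,H,I], logical=[I,A,B,C,D,E,F,G,H]
After op 6 (swap(7, 2)): offset=8, physical=[A,G,C,D,E,F,B,H,I], logical=[I,A,G,C,D,E,F,B,H]
After op 7 (replace(2, 'b')): offset=8, physical=[A,b,C,D,E,F,B,H,I], logical=[I,A,b,C,D,E,F,B,H]
After op 8 (swap(6, 1)): offset=8, physical=[F,b,C,D,E,A,B,H,I], logical=[I,F,b,C,D,E,A,B,H]
After op 9 (replace(4, 'h')): offset=8, physical=[F,b,C,h,E,A,B,H,I], logical=[I,F,b,C,h,E,A,B,H]
After op 10 (swap(8, 2)): offset=8, physical=[F,H,C,h,E,A,B,b,I], logical=[I,F,H,C,h,E,A,B,b]

Answer: H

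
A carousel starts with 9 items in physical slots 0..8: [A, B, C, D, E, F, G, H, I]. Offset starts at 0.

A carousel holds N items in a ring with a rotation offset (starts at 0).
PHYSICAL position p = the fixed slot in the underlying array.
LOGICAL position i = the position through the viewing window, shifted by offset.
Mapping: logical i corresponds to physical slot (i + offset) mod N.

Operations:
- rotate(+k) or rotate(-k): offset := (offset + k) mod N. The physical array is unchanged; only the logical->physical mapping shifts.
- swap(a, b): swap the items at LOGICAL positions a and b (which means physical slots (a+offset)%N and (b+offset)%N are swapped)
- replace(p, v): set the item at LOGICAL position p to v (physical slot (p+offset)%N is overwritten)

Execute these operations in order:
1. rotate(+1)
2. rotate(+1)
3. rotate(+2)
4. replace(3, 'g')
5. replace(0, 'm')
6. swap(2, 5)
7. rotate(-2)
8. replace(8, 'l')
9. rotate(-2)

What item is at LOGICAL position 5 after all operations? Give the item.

Answer: F

Derivation:
After op 1 (rotate(+1)): offset=1, physical=[A,B,C,D,E,F,G,H,I], logical=[B,C,D,E,F,G,H,I,A]
After op 2 (rotate(+1)): offset=2, physical=[A,B,C,D,E,F,G,H,I], logical=[C,D,E,F,G,H,I,A,B]
After op 3 (rotate(+2)): offset=4, physical=[A,B,C,D,E,F,G,H,I], logical=[E,F,G,H,I,A,B,C,D]
After op 4 (replace(3, 'g')): offset=4, physical=[A,B,C,D,E,F,G,g,I], logical=[E,F,G,g,I,A,B,C,D]
After op 5 (replace(0, 'm')): offset=4, physical=[A,B,C,D,m,F,G,g,I], logical=[m,F,G,g,I,A,B,C,D]
After op 6 (swap(2, 5)): offset=4, physical=[G,B,C,D,m,F,A,g,I], logical=[m,F,A,g,I,G,B,C,D]
After op 7 (rotate(-2)): offset=2, physical=[G,B,C,D,m,F,A,g,I], logical=[C,D,m,F,A,g,I,G,B]
After op 8 (replace(8, 'l')): offset=2, physical=[G,l,C,D,m,F,A,g,I], logical=[C,D,m,F,A,g,I,G,l]
After op 9 (rotate(-2)): offset=0, physical=[G,l,C,D,m,F,A,g,I], logical=[G,l,C,D,m,F,A,g,I]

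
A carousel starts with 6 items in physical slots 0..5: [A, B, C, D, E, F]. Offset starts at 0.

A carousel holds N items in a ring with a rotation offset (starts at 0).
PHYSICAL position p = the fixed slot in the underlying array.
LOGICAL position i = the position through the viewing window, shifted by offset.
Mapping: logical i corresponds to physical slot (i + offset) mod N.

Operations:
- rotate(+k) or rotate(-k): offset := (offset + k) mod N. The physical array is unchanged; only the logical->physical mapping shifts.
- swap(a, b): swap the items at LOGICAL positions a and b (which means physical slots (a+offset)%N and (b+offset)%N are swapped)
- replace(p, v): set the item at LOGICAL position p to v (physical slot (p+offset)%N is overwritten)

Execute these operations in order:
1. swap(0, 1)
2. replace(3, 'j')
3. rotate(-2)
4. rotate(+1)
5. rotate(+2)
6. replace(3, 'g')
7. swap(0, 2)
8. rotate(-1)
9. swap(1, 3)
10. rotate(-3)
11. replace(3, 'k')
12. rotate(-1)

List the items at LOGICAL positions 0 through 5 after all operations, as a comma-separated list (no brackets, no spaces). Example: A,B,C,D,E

After op 1 (swap(0, 1)): offset=0, physical=[B,A,C,D,E,F], logical=[B,A,C,D,E,F]
After op 2 (replace(3, 'j')): offset=0, physical=[B,A,C,j,E,F], logical=[B,A,C,j,E,F]
After op 3 (rotate(-2)): offset=4, physical=[B,A,C,j,E,F], logical=[E,F,B,A,C,j]
After op 4 (rotate(+1)): offset=5, physical=[B,A,C,j,E,F], logical=[F,B,A,C,j,E]
After op 5 (rotate(+2)): offset=1, physical=[B,A,C,j,E,F], logical=[A,C,j,E,F,B]
After op 6 (replace(3, 'g')): offset=1, physical=[B,A,C,j,g,F], logical=[A,C,j,g,F,B]
After op 7 (swap(0, 2)): offset=1, physical=[B,j,C,A,g,F], logical=[j,C,A,g,F,B]
After op 8 (rotate(-1)): offset=0, physical=[B,j,C,A,g,F], logical=[B,j,C,A,g,F]
After op 9 (swap(1, 3)): offset=0, physical=[B,A,C,j,g,F], logical=[B,A,C,j,g,F]
After op 10 (rotate(-3)): offset=3, physical=[B,A,C,j,g,F], logical=[j,g,F,B,A,C]
After op 11 (replace(3, 'k')): offset=3, physical=[k,A,C,j,g,F], logical=[j,g,F,k,A,C]
After op 12 (rotate(-1)): offset=2, physical=[k,A,C,j,g,F], logical=[C,j,g,F,k,A]

Answer: C,j,g,F,k,A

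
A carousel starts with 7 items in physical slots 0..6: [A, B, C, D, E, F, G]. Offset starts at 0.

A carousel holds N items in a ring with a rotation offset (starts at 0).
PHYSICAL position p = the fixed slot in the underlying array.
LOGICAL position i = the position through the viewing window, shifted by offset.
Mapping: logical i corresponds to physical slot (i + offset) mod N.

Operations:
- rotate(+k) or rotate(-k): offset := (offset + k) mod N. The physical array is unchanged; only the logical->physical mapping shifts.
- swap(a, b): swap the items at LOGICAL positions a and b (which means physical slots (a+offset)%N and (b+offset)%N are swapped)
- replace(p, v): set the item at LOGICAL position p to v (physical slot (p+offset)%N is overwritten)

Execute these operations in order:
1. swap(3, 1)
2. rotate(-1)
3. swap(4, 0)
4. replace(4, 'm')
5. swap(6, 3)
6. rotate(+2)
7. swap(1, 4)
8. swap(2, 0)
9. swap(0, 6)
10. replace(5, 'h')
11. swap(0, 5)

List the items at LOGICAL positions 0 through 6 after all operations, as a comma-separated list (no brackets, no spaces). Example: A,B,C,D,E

After op 1 (swap(3, 1)): offset=0, physical=[A,D,C,B,E,F,G], logical=[A,D,C,B,E,F,G]
After op 2 (rotate(-1)): offset=6, physical=[A,D,C,B,E,F,G], logical=[G,A,D,C,B,E,F]
After op 3 (swap(4, 0)): offset=6, physical=[A,D,C,G,E,F,B], logical=[B,A,D,C,G,E,F]
After op 4 (replace(4, 'm')): offset=6, physical=[A,D,C,m,E,F,B], logical=[B,A,D,C,m,E,F]
After op 5 (swap(6, 3)): offset=6, physical=[A,D,F,m,E,C,B], logical=[B,A,D,F,m,E,C]
After op 6 (rotate(+2)): offset=1, physical=[A,D,F,m,E,C,B], logical=[D,F,m,E,C,B,A]
After op 7 (swap(1, 4)): offset=1, physical=[A,D,C,m,E,F,B], logical=[D,C,m,E,F,B,A]
After op 8 (swap(2, 0)): offset=1, physical=[A,m,C,D,E,F,B], logical=[m,C,D,E,F,B,A]
After op 9 (swap(0, 6)): offset=1, physical=[m,A,C,D,E,F,B], logical=[A,C,D,E,F,B,m]
After op 10 (replace(5, 'h')): offset=1, physical=[m,A,C,D,E,F,h], logical=[A,C,D,E,F,h,m]
After op 11 (swap(0, 5)): offset=1, physical=[m,h,C,D,E,F,A], logical=[h,C,D,E,F,A,m]

Answer: h,C,D,E,F,A,m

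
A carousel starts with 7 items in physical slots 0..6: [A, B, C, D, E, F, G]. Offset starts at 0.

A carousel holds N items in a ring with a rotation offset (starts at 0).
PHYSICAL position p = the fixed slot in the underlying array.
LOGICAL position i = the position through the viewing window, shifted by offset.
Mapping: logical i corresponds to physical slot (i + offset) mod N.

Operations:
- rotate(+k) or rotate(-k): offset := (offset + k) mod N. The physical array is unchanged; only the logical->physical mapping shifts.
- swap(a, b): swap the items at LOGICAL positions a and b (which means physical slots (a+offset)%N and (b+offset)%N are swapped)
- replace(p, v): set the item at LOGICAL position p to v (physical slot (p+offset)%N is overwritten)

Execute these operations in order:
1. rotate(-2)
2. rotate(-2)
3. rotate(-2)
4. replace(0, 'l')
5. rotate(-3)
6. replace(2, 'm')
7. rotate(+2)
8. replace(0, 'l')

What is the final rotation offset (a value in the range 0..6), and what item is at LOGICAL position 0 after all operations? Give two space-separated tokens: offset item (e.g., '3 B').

After op 1 (rotate(-2)): offset=5, physical=[A,B,C,D,E,F,G], logical=[F,G,A,B,C,D,E]
After op 2 (rotate(-2)): offset=3, physical=[A,B,C,D,E,F,G], logical=[D,E,F,G,A,B,C]
After op 3 (rotate(-2)): offset=1, physical=[A,B,C,D,E,F,G], logical=[B,C,D,E,F,G,A]
After op 4 (replace(0, 'l')): offset=1, physical=[A,l,C,D,E,F,G], logical=[l,C,D,E,F,G,A]
After op 5 (rotate(-3)): offset=5, physical=[A,l,C,D,E,F,G], logical=[F,G,A,l,C,D,E]
After op 6 (replace(2, 'm')): offset=5, physical=[m,l,C,D,E,F,G], logical=[F,G,m,l,C,D,E]
After op 7 (rotate(+2)): offset=0, physical=[m,l,C,D,E,F,G], logical=[m,l,C,D,E,F,G]
After op 8 (replace(0, 'l')): offset=0, physical=[l,l,C,D,E,F,G], logical=[l,l,C,D,E,F,G]

Answer: 0 l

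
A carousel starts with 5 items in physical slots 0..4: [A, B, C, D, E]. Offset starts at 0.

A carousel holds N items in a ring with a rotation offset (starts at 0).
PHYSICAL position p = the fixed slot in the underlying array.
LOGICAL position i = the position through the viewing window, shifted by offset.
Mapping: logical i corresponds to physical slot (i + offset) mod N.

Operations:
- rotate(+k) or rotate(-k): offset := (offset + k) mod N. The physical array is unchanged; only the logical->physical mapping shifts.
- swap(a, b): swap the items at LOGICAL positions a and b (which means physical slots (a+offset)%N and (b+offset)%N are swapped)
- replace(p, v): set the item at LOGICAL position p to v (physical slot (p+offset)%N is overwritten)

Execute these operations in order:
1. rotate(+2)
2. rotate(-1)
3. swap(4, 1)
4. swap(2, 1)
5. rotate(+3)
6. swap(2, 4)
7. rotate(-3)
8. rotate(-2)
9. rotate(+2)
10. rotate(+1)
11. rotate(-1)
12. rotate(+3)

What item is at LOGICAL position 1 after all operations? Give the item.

After op 1 (rotate(+2)): offset=2, physical=[A,B,C,D,E], logical=[C,D,E,A,B]
After op 2 (rotate(-1)): offset=1, physical=[A,B,C,D,E], logical=[B,C,D,E,A]
After op 3 (swap(4, 1)): offset=1, physical=[C,B,A,D,E], logical=[B,A,D,E,C]
After op 4 (swap(2, 1)): offset=1, physical=[C,B,D,A,E], logical=[B,D,A,E,C]
After op 5 (rotate(+3)): offset=4, physical=[C,B,D,A,E], logical=[E,C,B,D,A]
After op 6 (swap(2, 4)): offset=4, physical=[C,A,D,B,E], logical=[E,C,A,D,B]
After op 7 (rotate(-3)): offset=1, physical=[C,A,D,B,E], logical=[A,D,B,E,C]
After op 8 (rotate(-2)): offset=4, physical=[C,A,D,B,E], logical=[E,C,A,D,B]
After op 9 (rotate(+2)): offset=1, physical=[C,A,D,B,E], logical=[A,D,B,E,C]
After op 10 (rotate(+1)): offset=2, physical=[C,A,D,B,E], logical=[D,B,E,C,A]
After op 11 (rotate(-1)): offset=1, physical=[C,A,D,B,E], logical=[A,D,B,E,C]
After op 12 (rotate(+3)): offset=4, physical=[C,A,D,B,E], logical=[E,C,A,D,B]

Answer: C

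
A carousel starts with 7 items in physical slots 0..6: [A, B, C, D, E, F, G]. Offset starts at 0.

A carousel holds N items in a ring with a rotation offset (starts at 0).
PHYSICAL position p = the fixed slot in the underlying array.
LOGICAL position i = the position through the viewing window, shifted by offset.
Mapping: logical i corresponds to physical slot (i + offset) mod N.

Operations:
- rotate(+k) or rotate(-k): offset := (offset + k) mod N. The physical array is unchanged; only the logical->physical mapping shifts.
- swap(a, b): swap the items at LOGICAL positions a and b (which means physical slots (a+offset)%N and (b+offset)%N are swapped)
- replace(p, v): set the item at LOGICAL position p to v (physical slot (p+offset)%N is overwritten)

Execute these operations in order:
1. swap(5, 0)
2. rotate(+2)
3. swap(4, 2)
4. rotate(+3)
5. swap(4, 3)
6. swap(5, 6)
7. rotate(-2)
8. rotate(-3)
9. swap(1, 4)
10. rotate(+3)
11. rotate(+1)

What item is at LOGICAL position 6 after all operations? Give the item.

After op 1 (swap(5, 0)): offset=0, physical=[F,B,C,D,E,A,G], logical=[F,B,C,D,E,A,G]
After op 2 (rotate(+2)): offset=2, physical=[F,B,C,D,E,A,G], logical=[C,D,E,A,G,F,B]
After op 3 (swap(4, 2)): offset=2, physical=[F,B,C,D,G,A,E], logical=[C,D,G,A,E,F,B]
After op 4 (rotate(+3)): offset=5, physical=[F,B,C,D,G,A,E], logical=[A,E,F,B,C,D,G]
After op 5 (swap(4, 3)): offset=5, physical=[F,C,B,D,G,A,E], logical=[A,E,F,C,B,D,G]
After op 6 (swap(5, 6)): offset=5, physical=[F,C,B,G,D,A,E], logical=[A,E,F,C,B,G,D]
After op 7 (rotate(-2)): offset=3, physical=[F,C,B,G,D,A,E], logical=[G,D,A,E,F,C,B]
After op 8 (rotate(-3)): offset=0, physical=[F,C,B,G,D,A,E], logical=[F,C,B,G,D,A,E]
After op 9 (swap(1, 4)): offset=0, physical=[F,D,B,G,C,A,E], logical=[F,D,B,G,C,A,E]
After op 10 (rotate(+3)): offset=3, physical=[F,D,B,G,C,A,E], logical=[G,C,A,E,F,D,B]
After op 11 (rotate(+1)): offset=4, physical=[F,D,B,G,C,A,E], logical=[C,A,E,F,D,B,G]

Answer: G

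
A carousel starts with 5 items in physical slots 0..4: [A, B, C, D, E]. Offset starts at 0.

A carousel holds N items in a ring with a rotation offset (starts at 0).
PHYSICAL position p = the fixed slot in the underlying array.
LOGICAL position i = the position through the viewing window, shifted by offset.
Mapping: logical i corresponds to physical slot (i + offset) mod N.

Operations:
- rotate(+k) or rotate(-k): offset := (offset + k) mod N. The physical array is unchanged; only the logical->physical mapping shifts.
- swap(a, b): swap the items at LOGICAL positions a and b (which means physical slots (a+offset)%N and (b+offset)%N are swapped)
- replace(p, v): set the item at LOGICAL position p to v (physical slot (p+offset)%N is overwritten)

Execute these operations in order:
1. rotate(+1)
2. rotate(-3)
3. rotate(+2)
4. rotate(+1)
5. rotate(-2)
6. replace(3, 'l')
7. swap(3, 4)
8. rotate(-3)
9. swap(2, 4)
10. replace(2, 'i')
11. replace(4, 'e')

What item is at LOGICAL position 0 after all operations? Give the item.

Answer: B

Derivation:
After op 1 (rotate(+1)): offset=1, physical=[A,B,C,D,E], logical=[B,C,D,E,A]
After op 2 (rotate(-3)): offset=3, physical=[A,B,C,D,E], logical=[D,E,A,B,C]
After op 3 (rotate(+2)): offset=0, physical=[A,B,C,D,E], logical=[A,B,C,D,E]
After op 4 (rotate(+1)): offset=1, physical=[A,B,C,D,E], logical=[B,C,D,E,A]
After op 5 (rotate(-2)): offset=4, physical=[A,B,C,D,E], logical=[E,A,B,C,D]
After op 6 (replace(3, 'l')): offset=4, physical=[A,B,l,D,E], logical=[E,A,B,l,D]
After op 7 (swap(3, 4)): offset=4, physical=[A,B,D,l,E], logical=[E,A,B,D,l]
After op 8 (rotate(-3)): offset=1, physical=[A,B,D,l,E], logical=[B,D,l,E,A]
After op 9 (swap(2, 4)): offset=1, physical=[l,B,D,A,E], logical=[B,D,A,E,l]
After op 10 (replace(2, 'i')): offset=1, physical=[l,B,D,i,E], logical=[B,D,i,E,l]
After op 11 (replace(4, 'e')): offset=1, physical=[e,B,D,i,E], logical=[B,D,i,E,e]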